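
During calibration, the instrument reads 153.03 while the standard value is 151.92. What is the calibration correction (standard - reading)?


Correction = standard - reading
= 151.92 - 153.03
= -1.1100

-1.1100


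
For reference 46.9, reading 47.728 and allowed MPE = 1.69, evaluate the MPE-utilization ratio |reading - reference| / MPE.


e = indication - reference = 47.728 - 46.9 = 0.8280
|e| = 0.8280
ratio = |e| / MPE = 0.8280 / 1.69
ratio = 0.4899

0.4899


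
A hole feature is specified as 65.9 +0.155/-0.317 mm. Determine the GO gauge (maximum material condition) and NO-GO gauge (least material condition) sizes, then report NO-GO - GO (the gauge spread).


GO = nominal - lower_tol (smallest hole = maximum material condition)
GO = 65.9 - 0.317 = 65.583
NO-GO = nominal + upper_tol (largest hole = least material condition)
NO-GO = 65.9 + 0.155 = 66.055
spread = NO-GO - GO = 66.055 - 65.583 = 0.4720

0.4720


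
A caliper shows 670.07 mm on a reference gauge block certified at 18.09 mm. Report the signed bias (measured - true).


Systematic error = measured - true
= 670.07 - 18.09
= 651.9800

651.9800


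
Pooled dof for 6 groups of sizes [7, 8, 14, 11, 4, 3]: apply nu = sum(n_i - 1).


nu = sum_i (n_i - 1)
nu = ((7 - 1) + (8 - 1) + (14 - 1) + (11 - 1) + (4 - 1) + (3 - 1))
nu = 6 + 7 + 13 + 10 + 3 + 2
nu = 41

41


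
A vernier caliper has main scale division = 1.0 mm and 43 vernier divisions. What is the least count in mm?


LC = MSD / n_div
= 1.0 / 43
= 0.0233

0.0233


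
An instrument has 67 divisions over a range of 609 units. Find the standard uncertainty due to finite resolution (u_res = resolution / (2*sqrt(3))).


resolution = range / divisions
resolution = 609 / 67 = 9.0895522
u_res = resolution / (2*sqrt(3))
u_res = 9.0895522 / 3.4641016
u_res = 2.6239

2.6239


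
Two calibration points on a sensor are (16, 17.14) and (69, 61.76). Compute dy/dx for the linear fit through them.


slope = (y2 - y1) / (x2 - x1)
= (61.76 - 17.14) / (69 - 16)
= 44.6200 / 53
= 0.8419

0.8419


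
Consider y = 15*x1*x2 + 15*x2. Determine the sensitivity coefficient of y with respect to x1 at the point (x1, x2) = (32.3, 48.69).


y = 15*x1*x2 + 15*x2
dy/dx1 = 15*x2
Evaluate at x2 = 48.69: c1 = 15 * 48.69
c1 = 730.3500

730.3500


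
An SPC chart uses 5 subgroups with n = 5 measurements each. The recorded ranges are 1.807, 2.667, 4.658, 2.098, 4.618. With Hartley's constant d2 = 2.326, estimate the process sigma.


R_bar = (1.807 + 2.667 + 4.658 + 2.098 + 4.618) / 5
R_bar = 15.848 / 5 = 3.1696
sigma_hat = R_bar / d2 = 3.1696 / 2.326 = 1.3627

1.3627


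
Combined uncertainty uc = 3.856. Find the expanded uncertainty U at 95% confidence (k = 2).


U = k * uc
U = 2 * 3.856
U = 7.7120

7.7120


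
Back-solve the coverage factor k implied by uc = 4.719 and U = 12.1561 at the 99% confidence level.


k = U / uc
k = 12.1561 / 4.719
k = 2.576

2.576


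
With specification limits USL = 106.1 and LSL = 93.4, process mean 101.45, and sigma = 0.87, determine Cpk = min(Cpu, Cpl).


Cpu = (USL - mean) / (3*sigma) = (106.1 - 101.45) / (3*0.87) = 1.7816
Cpl = (mean - LSL) / (3*sigma) = (101.45 - 93.4) / (3*0.87) = 3.0843
Cpk = min(Cpu, Cpl) = 1.7816

1.7816


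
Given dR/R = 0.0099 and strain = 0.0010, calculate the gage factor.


GF = (dR/R) / epsilon
= 0.0099 / 0.0010
= 9.9000

9.9000


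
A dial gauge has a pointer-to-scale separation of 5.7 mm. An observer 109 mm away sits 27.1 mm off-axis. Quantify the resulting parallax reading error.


error = h * offset / d
= 5.7 * 27.1 / 109
= 1.4172

1.4172


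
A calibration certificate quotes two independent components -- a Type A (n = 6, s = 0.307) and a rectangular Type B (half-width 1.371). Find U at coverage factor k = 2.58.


u_A = s / sqrt(n) = 0.307 / sqrt(6) = 0.12533223
u_B = half_width / sqrt(3) = 1.371 / sqrt(3) = 0.79154722
uc = sqrt(u_A^2 + u_B^2) = sqrt(0.12533223^2 + 0.79154722^2) = 0.80140824
U = k * uc = 2.58 * 0.80140824
U = 2.0676

2.0676


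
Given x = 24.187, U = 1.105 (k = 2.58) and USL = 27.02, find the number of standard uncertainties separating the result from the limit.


u = U / k = 1.105 / 2.58 = 0.42829457
margin = |USL - x| = |27.02 - 24.187| = 2.833
z = margin / u = 2.833 / 0.42829457
z = 6.6146

6.6146


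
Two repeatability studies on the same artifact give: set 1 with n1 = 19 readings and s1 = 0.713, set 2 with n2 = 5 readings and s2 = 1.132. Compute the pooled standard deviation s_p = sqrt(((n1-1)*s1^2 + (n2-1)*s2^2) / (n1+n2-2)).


s_p = sqrt(((n1-1)*s1^2 + (n2-1)*s2^2) / (n1+n2-2))
numerator = (19-1)*0.713^2 + (5-1)*1.132^2 = 9.150642 + 5.125696 = 14.276338
denominator = 19 + 5 - 2 = 22
s_p^2 = 14.276338 / 22 = 0.64892445
s_p = sqrt(0.64892445) = 0.8056

0.8056


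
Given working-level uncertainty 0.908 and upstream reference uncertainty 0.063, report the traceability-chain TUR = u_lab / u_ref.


TUR = u_lab / u_ref
= 0.908 / 0.063
= 14.4127

14.4127


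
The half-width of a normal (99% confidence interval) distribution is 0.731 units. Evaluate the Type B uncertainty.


u_B = half_width / 2.576
u_B = 0.731 / 2.576
u_B = 0.2838

0.2838


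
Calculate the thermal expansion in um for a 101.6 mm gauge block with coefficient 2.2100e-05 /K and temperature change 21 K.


dL = L * alpha * dT
= 101.6 * 2.2100e-05 * 21
= 0.0471526 mm
dL_um = 0.0471526 * 1000 = 47.1526 um

47.1526


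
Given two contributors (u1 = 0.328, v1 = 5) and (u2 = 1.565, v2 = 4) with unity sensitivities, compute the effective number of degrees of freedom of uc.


uc = sqrt(u1^2 + u2^2) = sqrt(0.328^2 + 1.565^2) = 1.5990025
v_eff = uc^4 / (u1^4/v1 + u2^4/v2)
= 1.5990025^4 / (0.328^4/5 + 1.565^4/4)
= 6.5372722 / 1.5019906
v_eff = 4.3524

4.3524


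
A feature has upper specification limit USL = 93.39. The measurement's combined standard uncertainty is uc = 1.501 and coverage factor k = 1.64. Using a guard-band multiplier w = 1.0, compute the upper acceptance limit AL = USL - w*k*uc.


U = k * uc = 1.64 * 1.501 = 2.46164
guard band g = w * U = 1.0 * 2.46164 = 2.46164
AL = USL - g = 93.39 - 2.46164
AL = 90.9284

90.9284


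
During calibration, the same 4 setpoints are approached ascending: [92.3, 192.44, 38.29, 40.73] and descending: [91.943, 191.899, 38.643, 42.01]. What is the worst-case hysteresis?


|92.3 - 91.943| = 0.3570
|192.44 - 191.899| = 0.5410
|38.29 - 38.643| = 0.3530
|40.73 - 42.01| = 1.2800
hysteresis = max(diffs) = 1.2800

1.2800


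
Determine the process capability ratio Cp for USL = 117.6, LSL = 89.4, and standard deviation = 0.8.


Cp = (USL - LSL) / (6 * sigma)
= (117.6 - 89.4) / (6 * 0.8)
= 28.2000 / 4.8000
= 5.8750

5.8750


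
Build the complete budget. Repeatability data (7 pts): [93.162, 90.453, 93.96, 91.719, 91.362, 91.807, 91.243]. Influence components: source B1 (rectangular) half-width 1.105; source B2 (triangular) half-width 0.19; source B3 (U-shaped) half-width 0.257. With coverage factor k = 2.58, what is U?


mean = (93.162 + 90.453 + 93.96 + 91.719 + 91.362 + 91.807 + 91.243) / 7 = 91.958
s = sqrt(sum((x - mean)^2)/(n-1)) = 1.2020128
u_A = s / sqrt(n) = 1.2020128 / sqrt(7) = 0.45431813
u_B1 = 1.105 / sqrt(3) = 0.63797205
u_B2 = 0.19 / sqrt(6) = 0.077567175
u_B3 = 0.257 / sqrt(2) = 0.18172644
uc = sqrt(0.45431813^2 + 0.63797205^2 + 0.077567175^2 + 0.18172644^2) = 0.80774654
U = k * uc = 2.58 * 0.80774654
U = 2.0840

2.0840


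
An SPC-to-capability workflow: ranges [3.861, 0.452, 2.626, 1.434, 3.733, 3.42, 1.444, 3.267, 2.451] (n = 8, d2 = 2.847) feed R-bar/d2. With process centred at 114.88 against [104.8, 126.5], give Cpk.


R_bar = (3.861 + 0.452 + 2.626 + 1.434 + 3.733 + 3.42 + 1.444 + 3.267 + 2.451) / 9 = 2.5208889
sigma = R_bar / d2 = 2.5208889 / 2.847 = 0.88545448
Cp = (USL - LSL)/(6*sigma) = (126.5 - 104.8)/(6*0.88545448) = 4.0845
Cpu = (126.5 - 114.88)/(3*0.88545448) = 4.3744
Cpl = (114.88 - 104.8)/(3*0.88545448) = 3.7947
Cpk = min(Cpu, Cpl) = 3.7947

3.7947


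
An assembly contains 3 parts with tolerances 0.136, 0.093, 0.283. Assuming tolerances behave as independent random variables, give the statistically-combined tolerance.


RSS = sqrt(0.136^2 + 0.093^2 + 0.283^2)
= sqrt(0.107234)
= 0.3275

0.3275


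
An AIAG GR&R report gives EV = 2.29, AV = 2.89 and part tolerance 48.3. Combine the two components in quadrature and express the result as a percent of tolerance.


GRR = sqrt(EV^2 + AV^2) = sqrt(2.29^2 + 2.89^2) = 3.6873025
%GRR = GRR / tol * 100 = 3.6873025 / 48.3 * 100
%GRR = 7.6342

7.6342


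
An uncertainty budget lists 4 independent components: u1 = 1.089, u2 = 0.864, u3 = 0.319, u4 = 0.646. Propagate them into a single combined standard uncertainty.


uc = sqrt(1.089^2 + 0.864^2 + 0.319^2 + 0.646^2)
uc = sqrt(2.451494)
uc = 1.5657

1.5657


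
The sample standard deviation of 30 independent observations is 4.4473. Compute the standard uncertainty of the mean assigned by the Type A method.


u_A = s / sqrt(n)
u_A = 4.4473 / sqrt(30)
u_A = 4.4473 / 5.4772256
u_A = 0.8120

0.8120


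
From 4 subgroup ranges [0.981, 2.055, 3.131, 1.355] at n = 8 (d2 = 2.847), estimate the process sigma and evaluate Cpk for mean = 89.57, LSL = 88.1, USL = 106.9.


R_bar = (0.981 + 2.055 + 3.131 + 1.355) / 4 = 1.8805
sigma = R_bar / d2 = 1.8805 / 2.847 = 0.66051985
Cp = (USL - LSL)/(6*sigma) = (106.9 - 88.1)/(6*0.66051985) = 4.7437
Cpu = (106.9 - 89.57)/(3*0.66051985) = 8.7456
Cpl = (89.57 - 88.1)/(3*0.66051985) = 0.7418
Cpk = min(Cpu, Cpl) = 0.7418

0.7418


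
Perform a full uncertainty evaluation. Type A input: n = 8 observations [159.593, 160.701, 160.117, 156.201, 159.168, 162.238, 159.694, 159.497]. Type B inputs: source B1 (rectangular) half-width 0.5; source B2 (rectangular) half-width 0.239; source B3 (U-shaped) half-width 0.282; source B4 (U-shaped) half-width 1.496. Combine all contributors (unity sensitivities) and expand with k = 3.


mean = (159.593 + 160.701 + 160.117 + 156.201 + 159.168 + 162.238 + 159.694 + 159.497) / 8 = 159.651125
s = sqrt(sum((x - mean)^2)/(n-1)) = 1.6977692
u_A = s / sqrt(n) = 1.6977692 / sqrt(8) = 0.60025206
u_B1 = 0.5 / sqrt(3) = 0.28867513
u_B2 = 0.239 / sqrt(3) = 0.13798671
u_B3 = 0.282 / sqrt(2) = 0.19940411
u_B4 = 1.496 / sqrt(2) = 1.0578317
uc = sqrt(0.60025206^2 + 0.28867513^2 + 0.13798671^2 + 0.19940411^2 + 1.0578317^2) = 1.2733602
U = k * uc = 3 * 1.2733602
U = 3.8201

3.8201


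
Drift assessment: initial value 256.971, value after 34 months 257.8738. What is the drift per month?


rate = (v2 - v1) / months
= (257.8738 - 256.971) / 34
= 0.9028 / 34
= 0.0266

0.0266


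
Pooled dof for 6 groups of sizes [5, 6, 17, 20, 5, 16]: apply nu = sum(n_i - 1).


nu = sum_i (n_i - 1)
nu = ((5 - 1) + (6 - 1) + (17 - 1) + (20 - 1) + (5 - 1) + (16 - 1))
nu = 4 + 5 + 16 + 19 + 4 + 15
nu = 63

63


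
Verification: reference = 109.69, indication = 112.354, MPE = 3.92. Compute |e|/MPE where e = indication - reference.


e = indication - reference = 112.354 - 109.69 = 2.6640
|e| = 2.6640
ratio = |e| / MPE = 2.6640 / 3.92
ratio = 0.6796

0.6796


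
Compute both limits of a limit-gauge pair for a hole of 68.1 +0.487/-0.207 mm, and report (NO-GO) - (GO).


GO = nominal - lower_tol (smallest hole = maximum material condition)
GO = 68.1 - 0.207 = 67.893
NO-GO = nominal + upper_tol (largest hole = least material condition)
NO-GO = 68.1 + 0.487 = 68.587
spread = NO-GO - GO = 68.587 - 67.893 = 0.6940

0.6940


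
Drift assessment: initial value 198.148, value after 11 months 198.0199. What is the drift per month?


rate = (v2 - v1) / months
= (198.0199 - 198.148) / 11
= -0.1281 / 11
= -0.0116

-0.0116


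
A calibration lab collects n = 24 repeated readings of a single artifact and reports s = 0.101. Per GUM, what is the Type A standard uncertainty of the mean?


u_A = s / sqrt(n)
u_A = 0.101 / sqrt(24)
u_A = 0.101 / 4.8989795
u_A = 0.0206

0.0206


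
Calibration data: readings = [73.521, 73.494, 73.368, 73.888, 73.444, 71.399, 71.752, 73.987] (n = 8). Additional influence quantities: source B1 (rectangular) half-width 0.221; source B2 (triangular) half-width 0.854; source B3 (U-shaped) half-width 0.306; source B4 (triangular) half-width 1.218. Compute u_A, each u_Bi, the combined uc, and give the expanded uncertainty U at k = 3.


mean = (73.521 + 73.494 + 73.368 + 73.888 + 73.444 + 71.399 + 71.752 + 73.987) / 8 = 73.106625
s = sqrt(sum((x - mean)^2)/(n-1)) = 0.97398327
u_A = s / sqrt(n) = 0.97398327 / sqrt(8) = 0.34435509
u_B1 = 0.221 / sqrt(3) = 0.12759441
u_B2 = 0.854 / sqrt(6) = 0.34864404
u_B3 = 0.306 / sqrt(2) = 0.21637468
u_B4 = 1.218 / sqrt(6) = 0.49724642
uc = sqrt(0.34435509^2 + 0.12759441^2 + 0.34864404^2 + 0.21637468^2 + 0.49724642^2) = 0.74194706
U = k * uc = 3 * 0.74194706
U = 2.2258

2.2258


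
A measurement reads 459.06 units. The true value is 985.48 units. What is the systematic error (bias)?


Systematic error = measured - true
= 459.06 - 985.48
= -526.4200

-526.4200


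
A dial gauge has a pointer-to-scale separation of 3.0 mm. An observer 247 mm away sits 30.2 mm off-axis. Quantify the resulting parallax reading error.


error = h * offset / d
= 3.0 * 30.2 / 247
= 0.3668

0.3668


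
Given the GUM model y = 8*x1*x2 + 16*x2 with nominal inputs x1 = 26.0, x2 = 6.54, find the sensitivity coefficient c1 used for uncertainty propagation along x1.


y = 8*x1*x2 + 16*x2
dy/dx1 = 8*x2
Evaluate at x2 = 6.54: c1 = 8 * 6.54
c1 = 52.3200

52.3200


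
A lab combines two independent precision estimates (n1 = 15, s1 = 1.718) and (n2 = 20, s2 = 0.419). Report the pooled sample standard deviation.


s_p = sqrt(((n1-1)*s1^2 + (n2-1)*s2^2) / (n1+n2-2))
numerator = (15-1)*1.718^2 + (20-1)*0.419^2 = 41.321336 + 3.335659 = 44.656995
denominator = 15 + 20 - 2 = 33
s_p^2 = 44.656995 / 33 = 1.3532423
s_p = sqrt(1.3532423) = 1.1633

1.1633


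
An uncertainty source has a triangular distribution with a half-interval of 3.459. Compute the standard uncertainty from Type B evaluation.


u_B = half_width / sqrt(6)
u_B = 3.459 / 2.4494897
u_B = 1.4121

1.4121


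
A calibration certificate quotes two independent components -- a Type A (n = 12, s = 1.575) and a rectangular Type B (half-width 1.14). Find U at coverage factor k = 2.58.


u_A = s / sqrt(n) = 1.575 / sqrt(12) = 0.45466334
u_B = half_width / sqrt(3) = 1.14 / sqrt(3) = 0.65817931
uc = sqrt(u_A^2 + u_B^2) = sqrt(0.45466334^2 + 0.65817931^2) = 0.79994922
U = k * uc = 2.58 * 0.79994922
U = 2.0639

2.0639


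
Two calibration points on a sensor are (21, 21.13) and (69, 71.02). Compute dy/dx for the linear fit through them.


slope = (y2 - y1) / (x2 - x1)
= (71.02 - 21.13) / (69 - 21)
= 49.8900 / 48
= 1.0394

1.0394


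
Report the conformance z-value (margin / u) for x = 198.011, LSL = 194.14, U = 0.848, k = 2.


u = U / k = 0.848 / 2 = 0.424
margin = |LSL - x| = |194.14 - 198.011| = 3.871
z = margin / u = 3.871 / 0.424
z = 9.1297

9.1297


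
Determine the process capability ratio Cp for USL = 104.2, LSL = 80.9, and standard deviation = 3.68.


Cp = (USL - LSL) / (6 * sigma)
= (104.2 - 80.9) / (6 * 3.68)
= 23.3000 / 22.0800
= 1.0553

1.0553


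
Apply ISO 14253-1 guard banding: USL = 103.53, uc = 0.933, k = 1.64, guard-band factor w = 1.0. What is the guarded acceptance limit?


U = k * uc = 1.64 * 0.933 = 1.53012
guard band g = w * U = 1.0 * 1.53012 = 1.53012
AL = USL - g = 103.53 - 1.53012
AL = 101.9999

101.9999


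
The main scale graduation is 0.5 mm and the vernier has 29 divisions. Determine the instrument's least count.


LC = MSD / n_div
= 0.5 / 29
= 0.0172

0.0172


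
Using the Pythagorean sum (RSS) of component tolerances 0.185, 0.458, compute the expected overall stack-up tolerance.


RSS = sqrt(0.185^2 + 0.458^2)
= sqrt(0.243989)
= 0.4940

0.4940


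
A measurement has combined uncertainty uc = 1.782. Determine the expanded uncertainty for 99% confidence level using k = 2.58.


U = k * uc
U = 2.58 * 1.782
U = 4.5976

4.5976


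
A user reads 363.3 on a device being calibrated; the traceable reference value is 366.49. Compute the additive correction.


Correction = standard - reading
= 366.49 - 363.3
= 3.1900

3.1900


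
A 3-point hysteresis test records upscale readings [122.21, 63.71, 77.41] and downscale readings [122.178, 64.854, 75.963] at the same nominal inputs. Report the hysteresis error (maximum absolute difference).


|122.21 - 122.178| = 0.0320
|63.71 - 64.854| = 1.1440
|77.41 - 75.963| = 1.4470
hysteresis = max(diffs) = 1.4470

1.4470


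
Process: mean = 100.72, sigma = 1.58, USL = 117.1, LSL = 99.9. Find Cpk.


Cpu = (USL - mean) / (3*sigma) = (117.1 - 100.72) / (3*1.58) = 3.4557
Cpl = (mean - LSL) / (3*sigma) = (100.72 - 99.9) / (3*1.58) = 0.1730
Cpk = min(Cpu, Cpl) = 0.1730

0.1730


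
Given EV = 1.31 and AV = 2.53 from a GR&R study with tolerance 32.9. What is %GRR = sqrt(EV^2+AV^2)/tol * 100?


GRR = sqrt(EV^2 + AV^2) = sqrt(1.31^2 + 2.53^2) = 2.8490349
%GRR = GRR / tol * 100 = 2.8490349 / 32.9 * 100
%GRR = 8.6597

8.6597


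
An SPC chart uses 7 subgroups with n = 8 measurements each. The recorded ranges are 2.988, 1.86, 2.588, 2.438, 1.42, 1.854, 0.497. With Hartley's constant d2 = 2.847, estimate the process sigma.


R_bar = (2.988 + 1.86 + 2.588 + 2.438 + 1.42 + 1.854 + 0.497) / 7
R_bar = 13.645 / 7 = 1.9492857
sigma_hat = R_bar / d2 = 1.9492857 / 2.847 = 0.6847

0.6847


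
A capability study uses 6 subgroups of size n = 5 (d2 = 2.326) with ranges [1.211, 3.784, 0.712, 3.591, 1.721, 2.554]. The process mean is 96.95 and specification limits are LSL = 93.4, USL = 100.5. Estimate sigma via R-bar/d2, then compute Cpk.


R_bar = (1.211 + 3.784 + 0.712 + 3.591 + 1.721 + 2.554) / 6 = 2.2621667
sigma = R_bar / d2 = 2.2621667 / 2.326 = 0.97255662
Cp = (USL - LSL)/(6*sigma) = (100.5 - 93.4)/(6*0.97255662) = 1.2167
Cpu = (100.5 - 96.95)/(3*0.97255662) = 1.2167
Cpl = (96.95 - 93.4)/(3*0.97255662) = 1.2167
Cpk = min(Cpu, Cpl) = 1.2167

1.2167


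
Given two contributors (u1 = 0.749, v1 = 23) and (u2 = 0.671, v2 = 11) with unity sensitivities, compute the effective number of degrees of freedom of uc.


uc = sqrt(u1^2 + u2^2) = sqrt(0.749^2 + 0.671^2) = 1.0056053
v_eff = uc^4 / (u1^4/v1 + u2^4/v2)
= 1.0056053^4 / (0.749^4/23 + 0.671^4/11)
= 1.0226104 / 0.032112385
v_eff = 31.8447

31.8447


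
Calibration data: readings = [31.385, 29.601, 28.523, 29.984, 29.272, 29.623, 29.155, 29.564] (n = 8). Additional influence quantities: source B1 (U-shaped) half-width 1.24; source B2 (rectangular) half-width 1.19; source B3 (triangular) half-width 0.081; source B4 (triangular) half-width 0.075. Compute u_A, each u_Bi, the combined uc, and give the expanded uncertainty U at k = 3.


mean = (31.385 + 29.601 + 28.523 + 29.984 + 29.272 + 29.623 + 29.155 + 29.564) / 8 = 29.638375
s = sqrt(sum((x - mean)^2)/(n-1)) = 0.82715207
u_A = s / sqrt(n) = 0.82715207 / sqrt(8) = 0.29244242
u_B1 = 1.24 / sqrt(2) = 0.87681241
u_B2 = 1.19 / sqrt(3) = 0.68704682
u_B3 = 0.081 / sqrt(6) = 0.033068112
u_B4 = 0.075 / sqrt(6) = 0.030618622
uc = sqrt(0.29244242^2 + 0.87681241^2 + 0.68704682^2 + 0.033068112^2 + 0.030618622^2) = 1.1525567
U = k * uc = 3 * 1.1525567
U = 3.4577

3.4577


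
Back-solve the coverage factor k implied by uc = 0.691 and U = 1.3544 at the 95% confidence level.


k = U / uc
k = 1.3544 / 0.691
k = 1.96

1.96


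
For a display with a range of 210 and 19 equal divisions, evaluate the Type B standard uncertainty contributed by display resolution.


resolution = range / divisions
resolution = 210 / 19 = 11.052632
u_res = resolution / (2*sqrt(3))
u_res = 11.052632 / 3.4641016
u_res = 3.1906

3.1906


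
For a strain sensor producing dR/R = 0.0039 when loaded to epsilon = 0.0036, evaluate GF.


GF = (dR/R) / epsilon
= 0.0039 / 0.0036
= 1.0833

1.0833


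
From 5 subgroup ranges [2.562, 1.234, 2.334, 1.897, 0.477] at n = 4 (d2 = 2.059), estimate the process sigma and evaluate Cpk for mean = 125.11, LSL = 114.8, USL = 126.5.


R_bar = (2.562 + 1.234 + 2.334 + 1.897 + 0.477) / 5 = 1.7008
sigma = R_bar / d2 = 1.7008 / 2.059 = 0.82603205
Cp = (USL - LSL)/(6*sigma) = (126.5 - 114.8)/(6*0.82603205) = 2.3607
Cpu = (126.5 - 125.11)/(3*0.82603205) = 0.5609
Cpl = (125.11 - 114.8)/(3*0.82603205) = 4.1605
Cpk = min(Cpu, Cpl) = 0.5609

0.5609


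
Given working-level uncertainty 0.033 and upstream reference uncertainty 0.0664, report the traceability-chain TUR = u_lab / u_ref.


TUR = u_lab / u_ref
= 0.033 / 0.0664
= 0.4970

0.4970


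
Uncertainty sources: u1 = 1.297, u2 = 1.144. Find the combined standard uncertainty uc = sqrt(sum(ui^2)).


uc = sqrt(1.297^2 + 1.144^2)
uc = sqrt(2.990945)
uc = 1.7294

1.7294


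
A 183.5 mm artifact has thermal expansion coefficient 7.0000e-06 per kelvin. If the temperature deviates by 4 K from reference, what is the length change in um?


dL = L * alpha * dT
= 183.5 * 7.0000e-06 * 4
= 0.0051380 mm
dL_um = 0.0051380 * 1000 = 5.1380 um

5.1380


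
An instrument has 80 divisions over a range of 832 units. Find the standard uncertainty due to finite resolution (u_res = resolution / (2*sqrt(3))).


resolution = range / divisions
resolution = 832 / 80 = 10.4
u_res = resolution / (2*sqrt(3))
u_res = 10.4 / 3.4641016
u_res = 3.0022

3.0022


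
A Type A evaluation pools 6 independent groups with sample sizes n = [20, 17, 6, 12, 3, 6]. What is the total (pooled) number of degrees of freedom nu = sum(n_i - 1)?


nu = sum_i (n_i - 1)
nu = ((20 - 1) + (17 - 1) + (6 - 1) + (12 - 1) + (3 - 1) + (6 - 1))
nu = 19 + 16 + 5 + 11 + 2 + 5
nu = 58

58


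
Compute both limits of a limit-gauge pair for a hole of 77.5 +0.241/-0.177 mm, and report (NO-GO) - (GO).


GO = nominal - lower_tol (smallest hole = maximum material condition)
GO = 77.5 - 0.177 = 77.323
NO-GO = nominal + upper_tol (largest hole = least material condition)
NO-GO = 77.5 + 0.241 = 77.741
spread = NO-GO - GO = 77.741 - 77.323 = 0.4180

0.4180


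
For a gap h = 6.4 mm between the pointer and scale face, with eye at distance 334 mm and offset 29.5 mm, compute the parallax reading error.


error = h * offset / d
= 6.4 * 29.5 / 334
= 0.5653

0.5653


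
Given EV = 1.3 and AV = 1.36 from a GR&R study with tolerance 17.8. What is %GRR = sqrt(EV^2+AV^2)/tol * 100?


GRR = sqrt(EV^2 + AV^2) = sqrt(1.3^2 + 1.36^2) = 1.8813825
%GRR = GRR / tol * 100 = 1.8813825 / 17.8 * 100
%GRR = 10.5696

10.5696


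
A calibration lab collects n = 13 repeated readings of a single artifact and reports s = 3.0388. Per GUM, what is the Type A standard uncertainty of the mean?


u_A = s / sqrt(n)
u_A = 3.0388 / sqrt(13)
u_A = 3.0388 / 3.6055513
u_A = 0.8428

0.8428


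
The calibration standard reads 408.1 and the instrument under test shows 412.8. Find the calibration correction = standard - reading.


Correction = standard - reading
= 408.1 - 412.8
= -4.7000

-4.7000


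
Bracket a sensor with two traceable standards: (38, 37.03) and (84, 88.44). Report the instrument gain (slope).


slope = (y2 - y1) / (x2 - x1)
= (88.44 - 37.03) / (84 - 38)
= 51.4100 / 46
= 1.1176

1.1176


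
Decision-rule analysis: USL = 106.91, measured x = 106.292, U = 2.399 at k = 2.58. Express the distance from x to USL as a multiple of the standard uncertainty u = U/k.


u = U / k = 2.399 / 2.58 = 0.92984496
margin = |USL - x| = |106.91 - 106.292| = 0.618
z = margin / u = 0.618 / 0.92984496
z = 0.6646

0.6646


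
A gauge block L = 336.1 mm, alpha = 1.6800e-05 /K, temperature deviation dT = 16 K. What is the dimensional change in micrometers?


dL = L * alpha * dT
= 336.1 * 1.6800e-05 * 16
= 0.0903437 mm
dL_um = 0.0903437 * 1000 = 90.3437 um

90.3437


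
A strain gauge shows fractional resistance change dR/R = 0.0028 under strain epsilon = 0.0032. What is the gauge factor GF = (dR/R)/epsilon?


GF = (dR/R) / epsilon
= 0.0028 / 0.0032
= 0.8750

0.8750


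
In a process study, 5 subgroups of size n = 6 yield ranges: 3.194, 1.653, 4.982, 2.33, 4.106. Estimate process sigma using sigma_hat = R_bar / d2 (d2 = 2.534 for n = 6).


R_bar = (3.194 + 1.653 + 4.982 + 2.33 + 4.106) / 5
R_bar = 16.265 / 5 = 3.253
sigma_hat = R_bar / d2 = 3.253 / 2.534 = 1.2837

1.2837


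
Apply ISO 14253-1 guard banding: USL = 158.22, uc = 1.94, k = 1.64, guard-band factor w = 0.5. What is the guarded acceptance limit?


U = k * uc = 1.64 * 1.94 = 3.1816
guard band g = w * U = 0.5 * 3.1816 = 1.5908
AL = USL - g = 158.22 - 1.5908
AL = 156.6292

156.6292


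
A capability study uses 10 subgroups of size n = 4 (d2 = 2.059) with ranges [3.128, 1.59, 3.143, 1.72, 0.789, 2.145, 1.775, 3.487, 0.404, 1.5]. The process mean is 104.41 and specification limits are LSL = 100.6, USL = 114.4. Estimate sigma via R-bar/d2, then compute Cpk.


R_bar = (3.128 + 1.59 + 3.143 + 1.72 + 0.789 + 2.145 + 1.775 + 3.487 + 0.404 + 1.5) / 10 = 1.9681
sigma = R_bar / d2 = 1.9681 / 2.059 = 0.95585236
Cp = (USL - LSL)/(6*sigma) = (114.4 - 100.6)/(6*0.95585236) = 2.4062
Cpu = (114.4 - 104.41)/(3*0.95585236) = 3.4838
Cpl = (104.41 - 100.6)/(3*0.95585236) = 1.3287
Cpk = min(Cpu, Cpl) = 1.3287

1.3287


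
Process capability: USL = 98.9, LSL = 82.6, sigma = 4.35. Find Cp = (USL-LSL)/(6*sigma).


Cp = (USL - LSL) / (6 * sigma)
= (98.9 - 82.6) / (6 * 4.35)
= 16.3000 / 26.1000
= 0.6245

0.6245


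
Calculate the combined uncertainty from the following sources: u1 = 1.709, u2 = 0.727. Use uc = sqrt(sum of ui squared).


uc = sqrt(1.709^2 + 0.727^2)
uc = sqrt(3.44921)
uc = 1.8572

1.8572


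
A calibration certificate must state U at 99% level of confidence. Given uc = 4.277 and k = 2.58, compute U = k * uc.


U = k * uc
U = 2.58 * 4.277
U = 11.0347

11.0347


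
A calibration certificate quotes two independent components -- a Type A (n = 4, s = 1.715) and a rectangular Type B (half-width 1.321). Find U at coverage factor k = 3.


u_A = s / sqrt(n) = 1.715 / sqrt(4) = 0.8575
u_B = half_width / sqrt(3) = 1.321 / sqrt(3) = 0.76267971
uc = sqrt(u_A^2 + u_B^2) = sqrt(0.8575^2 + 0.76267971^2) = 1.1476004
U = k * uc = 3 * 1.1476004
U = 3.4428

3.4428


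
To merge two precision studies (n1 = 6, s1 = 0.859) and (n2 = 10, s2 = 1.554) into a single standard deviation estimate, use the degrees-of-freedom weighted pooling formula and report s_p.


s_p = sqrt(((n1-1)*s1^2 + (n2-1)*s2^2) / (n1+n2-2))
numerator = (6-1)*0.859^2 + (10-1)*1.554^2 = 3.689405 + 21.734244 = 25.423649
denominator = 6 + 10 - 2 = 14
s_p^2 = 25.423649 / 14 = 1.8159749
s_p = sqrt(1.8159749) = 1.3476

1.3476


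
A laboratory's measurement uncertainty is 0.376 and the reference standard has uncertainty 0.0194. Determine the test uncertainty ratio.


TUR = u_lab / u_ref
= 0.376 / 0.0194
= 19.3814

19.3814


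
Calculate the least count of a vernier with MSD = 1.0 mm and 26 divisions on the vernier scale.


LC = MSD / n_div
= 1.0 / 26
= 0.0385

0.0385


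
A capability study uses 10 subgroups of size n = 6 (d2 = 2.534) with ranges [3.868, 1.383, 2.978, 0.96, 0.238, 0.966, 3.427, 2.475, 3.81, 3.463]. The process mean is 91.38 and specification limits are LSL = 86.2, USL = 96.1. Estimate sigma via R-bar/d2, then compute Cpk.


R_bar = (3.868 + 1.383 + 2.978 + 0.96 + 0.238 + 0.966 + 3.427 + 2.475 + 3.81 + 3.463) / 10 = 2.3568
sigma = R_bar / d2 = 2.3568 / 2.534 = 0.93007103
Cp = (USL - LSL)/(6*sigma) = (96.1 - 86.2)/(6*0.93007103) = 1.7741
Cpu = (96.1 - 91.38)/(3*0.93007103) = 1.6916
Cpl = (91.38 - 86.2)/(3*0.93007103) = 1.8565
Cpk = min(Cpu, Cpl) = 1.6916

1.6916


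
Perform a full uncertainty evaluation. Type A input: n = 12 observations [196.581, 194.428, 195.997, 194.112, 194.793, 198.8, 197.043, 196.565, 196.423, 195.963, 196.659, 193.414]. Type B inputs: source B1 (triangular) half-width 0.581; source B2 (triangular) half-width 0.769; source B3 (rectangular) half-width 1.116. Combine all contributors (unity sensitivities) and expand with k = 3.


mean = (196.581 + 194.428 + 195.997 + 194.112 + 194.793 + 198.8 + 197.043 + 196.565 + 196.423 + 195.963 + 196.659 + 193.414) / 12 = 195.8981667
s = sqrt(sum((x - mean)^2)/(n-1)) = 1.4849168
u_A = s / sqrt(n) = 1.4849168 / sqrt(12) = 0.42865856
u_B1 = 0.581 / sqrt(6) = 0.23719226
u_B2 = 0.769 / sqrt(6) = 0.31394294
u_B3 = 1.116 / sqrt(3) = 0.6443229
uc = sqrt(0.42865856^2 + 0.23719226^2 + 0.31394294^2 + 0.6443229^2) = 0.86817078
U = k * uc = 3 * 0.86817078
U = 2.6045

2.6045


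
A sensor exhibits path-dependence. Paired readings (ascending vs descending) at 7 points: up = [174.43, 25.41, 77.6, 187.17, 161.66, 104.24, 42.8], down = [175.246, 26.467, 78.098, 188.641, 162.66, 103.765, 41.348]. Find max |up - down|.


|174.43 - 175.246| = 0.8160
|25.41 - 26.467| = 1.0570
|77.6 - 78.098| = 0.4980
|187.17 - 188.641| = 1.4710
|161.66 - 162.66| = 1.0000
|104.24 - 103.765| = 0.4750
|42.8 - 41.348| = 1.4520
hysteresis = max(diffs) = 1.4710

1.4710


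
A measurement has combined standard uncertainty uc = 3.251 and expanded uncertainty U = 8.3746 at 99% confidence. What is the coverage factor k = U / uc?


k = U / uc
k = 8.3746 / 3.251
k = 2.576

2.576


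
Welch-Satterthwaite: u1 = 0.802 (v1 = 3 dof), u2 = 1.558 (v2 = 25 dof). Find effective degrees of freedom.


uc = sqrt(u1^2 + u2^2) = sqrt(0.802^2 + 1.558^2) = 1.7523036
v_eff = uc^4 / (u1^4/v1 + u2^4/v2)
= 1.7523036^4 / (0.802^4/3 + 1.558^4/25)
= 9.4283873 / 0.37358763
v_eff = 25.2374

25.2374


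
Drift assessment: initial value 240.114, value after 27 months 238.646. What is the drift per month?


rate = (v2 - v1) / months
= (238.646 - 240.114) / 27
= -1.4680 / 27
= -0.0544

-0.0544


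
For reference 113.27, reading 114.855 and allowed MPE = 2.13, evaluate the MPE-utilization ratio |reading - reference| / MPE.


e = indication - reference = 114.855 - 113.27 = 1.5850
|e| = 1.5850
ratio = |e| / MPE = 1.5850 / 2.13
ratio = 0.7441

0.7441


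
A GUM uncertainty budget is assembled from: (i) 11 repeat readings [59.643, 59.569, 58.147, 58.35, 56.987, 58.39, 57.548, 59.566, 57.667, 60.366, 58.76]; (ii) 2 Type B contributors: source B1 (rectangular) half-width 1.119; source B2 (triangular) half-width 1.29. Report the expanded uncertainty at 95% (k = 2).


mean = (59.643 + 59.569 + 58.147 + 58.35 + 56.987 + 58.39 + 57.548 + 59.566 + 57.667 + 60.366 + 58.76) / 11 = 58.63572727
s = sqrt(sum((x - mean)^2)/(n-1)) = 1.0479052
u_A = s / sqrt(n) = 1.0479052 / sqrt(11) = 0.31595531
u_B1 = 1.119 / sqrt(3) = 0.64605495
u_B2 = 1.29 / sqrt(6) = 0.52664029
uc = sqrt(0.31595531^2 + 0.64605495^2 + 0.52664029^2) = 0.89138362
U = k * uc = 2 * 0.89138362
U = 1.7828

1.7828


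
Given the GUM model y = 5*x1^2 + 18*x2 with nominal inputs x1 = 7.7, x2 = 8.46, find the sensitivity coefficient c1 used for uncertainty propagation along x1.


y = 5*x1^2 + 18*x2
dy/dx1 = 2*5*x1
Evaluate at x1 = 7.7: c1 = 10 * 7.7
c1 = 77.0000

77.0000


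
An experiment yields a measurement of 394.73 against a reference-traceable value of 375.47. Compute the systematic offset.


Systematic error = measured - true
= 394.73 - 375.47
= 19.2600

19.2600


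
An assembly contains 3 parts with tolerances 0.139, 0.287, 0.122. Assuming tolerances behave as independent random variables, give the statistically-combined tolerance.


RSS = sqrt(0.139^2 + 0.287^2 + 0.122^2)
= sqrt(0.116574)
= 0.3414

0.3414


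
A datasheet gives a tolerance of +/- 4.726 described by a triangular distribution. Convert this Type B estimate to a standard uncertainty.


u_B = half_width / sqrt(6)
u_B = 4.726 / 2.4494897
u_B = 1.9294

1.9294


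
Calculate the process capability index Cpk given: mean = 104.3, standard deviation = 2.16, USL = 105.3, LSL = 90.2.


Cpu = (USL - mean) / (3*sigma) = (105.3 - 104.3) / (3*2.16) = 0.1543
Cpl = (mean - LSL) / (3*sigma) = (104.3 - 90.2) / (3*2.16) = 2.1759
Cpk = min(Cpu, Cpl) = 0.1543

0.1543


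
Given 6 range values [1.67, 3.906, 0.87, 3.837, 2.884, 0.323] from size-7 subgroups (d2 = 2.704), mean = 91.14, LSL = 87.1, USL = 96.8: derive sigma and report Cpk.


R_bar = (1.67 + 3.906 + 0.87 + 3.837 + 2.884 + 0.323) / 6 = 2.2483333
sigma = R_bar / d2 = 2.2483333 / 2.704 = 0.83148421
Cp = (USL - LSL)/(6*sigma) = (96.8 - 87.1)/(6*0.83148421) = 1.9443
Cpu = (96.8 - 91.14)/(3*0.83148421) = 2.2690
Cpl = (91.14 - 87.1)/(3*0.83148421) = 1.6196
Cpk = min(Cpu, Cpl) = 1.6196

1.6196


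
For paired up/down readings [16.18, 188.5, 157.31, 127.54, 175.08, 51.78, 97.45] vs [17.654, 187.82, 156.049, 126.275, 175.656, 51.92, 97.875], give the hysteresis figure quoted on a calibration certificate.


|16.18 - 17.654| = 1.4740
|188.5 - 187.82| = 0.6800
|157.31 - 156.049| = 1.2610
|127.54 - 126.275| = 1.2650
|175.08 - 175.656| = 0.5760
|51.78 - 51.92| = 0.1400
|97.45 - 97.875| = 0.4250
hysteresis = max(diffs) = 1.4740

1.4740


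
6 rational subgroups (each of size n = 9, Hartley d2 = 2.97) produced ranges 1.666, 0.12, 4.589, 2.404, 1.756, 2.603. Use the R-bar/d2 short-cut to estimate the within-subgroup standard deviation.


R_bar = (1.666 + 0.12 + 4.589 + 2.404 + 1.756 + 2.603) / 6
R_bar = 13.138 / 6 = 2.1896667
sigma_hat = R_bar / d2 = 2.1896667 / 2.97 = 0.7373

0.7373


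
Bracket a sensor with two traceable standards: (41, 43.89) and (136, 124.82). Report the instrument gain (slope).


slope = (y2 - y1) / (x2 - x1)
= (124.82 - 43.89) / (136 - 41)
= 80.9300 / 95
= 0.8519

0.8519


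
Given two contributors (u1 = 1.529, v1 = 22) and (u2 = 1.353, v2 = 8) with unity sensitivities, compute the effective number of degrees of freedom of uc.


uc = sqrt(u1^2 + u2^2) = sqrt(1.529^2 + 1.353^2) = 2.0416782
v_eff = uc^4 / (u1^4/v1 + u2^4/v2)
= 2.0416782^4 / (1.529^4/22 + 1.353^4/8)
= 17.375974 / 0.66732301
v_eff = 26.0383

26.0383


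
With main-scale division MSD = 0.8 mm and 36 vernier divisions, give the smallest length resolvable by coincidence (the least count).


LC = MSD / n_div
= 0.8 / 36
= 0.0222

0.0222


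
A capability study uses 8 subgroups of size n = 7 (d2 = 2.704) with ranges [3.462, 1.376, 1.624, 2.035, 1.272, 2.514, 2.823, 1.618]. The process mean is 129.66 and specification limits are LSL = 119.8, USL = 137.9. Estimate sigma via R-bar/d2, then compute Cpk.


R_bar = (3.462 + 1.376 + 1.624 + 2.035 + 1.272 + 2.514 + 2.823 + 1.618) / 8 = 2.0905
sigma = R_bar / d2 = 2.0905 / 2.704 = 0.77311391
Cp = (USL - LSL)/(6*sigma) = (137.9 - 119.8)/(6*0.77311391) = 3.9020
Cpu = (137.9 - 129.66)/(3*0.77311391) = 3.5527
Cpl = (129.66 - 119.8)/(3*0.77311391) = 4.2512
Cpk = min(Cpu, Cpl) = 3.5527

3.5527


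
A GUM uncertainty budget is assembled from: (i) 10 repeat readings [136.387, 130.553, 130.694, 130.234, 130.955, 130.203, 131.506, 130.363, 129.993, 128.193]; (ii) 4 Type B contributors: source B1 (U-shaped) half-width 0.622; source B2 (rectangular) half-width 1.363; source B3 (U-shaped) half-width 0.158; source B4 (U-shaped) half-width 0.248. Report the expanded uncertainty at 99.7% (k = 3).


mean = (136.387 + 130.553 + 130.694 + 130.234 + 130.955 + 130.203 + 131.506 + 130.363 + 129.993 + 128.193) / 10 = 130.9081
s = sqrt(sum((x - mean)^2)/(n-1)) = 2.108392
u_A = s / sqrt(n) = 2.108392 / sqrt(10) = 0.66673209
u_B1 = 0.622 / sqrt(2) = 0.43982042
u_B2 = 1.363 / sqrt(3) = 0.78692842
u_B3 = 0.158 / sqrt(2) = 0.11172287
u_B4 = 0.248 / sqrt(2) = 0.17536248
uc = sqrt(0.66673209^2 + 0.43982042^2 + 0.78692842^2 + 0.11172287^2 + 0.17536248^2) = 1.1403789
U = k * uc = 3 * 1.1403789
U = 3.4211

3.4211


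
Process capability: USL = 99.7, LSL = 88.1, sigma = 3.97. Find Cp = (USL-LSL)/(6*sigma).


Cp = (USL - LSL) / (6 * sigma)
= (99.7 - 88.1) / (6 * 3.97)
= 11.6000 / 23.8200
= 0.4870

0.4870


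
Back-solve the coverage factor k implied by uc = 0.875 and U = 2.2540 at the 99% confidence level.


k = U / uc
k = 2.2540 / 0.875
k = 2.576

2.576


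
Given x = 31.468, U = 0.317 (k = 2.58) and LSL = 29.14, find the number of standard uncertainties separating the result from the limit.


u = U / k = 0.317 / 2.58 = 0.12286822
margin = |LSL - x| = |29.14 - 31.468| = 2.328
z = margin / u = 2.328 / 0.12286822
z = 18.9471

18.9471


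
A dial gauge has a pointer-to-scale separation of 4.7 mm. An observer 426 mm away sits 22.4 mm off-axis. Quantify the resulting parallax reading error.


error = h * offset / d
= 4.7 * 22.4 / 426
= 0.2471

0.2471


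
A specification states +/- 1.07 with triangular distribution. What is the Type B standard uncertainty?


u_B = half_width / sqrt(6)
u_B = 1.07 / 2.4494897
u_B = 0.4368

0.4368


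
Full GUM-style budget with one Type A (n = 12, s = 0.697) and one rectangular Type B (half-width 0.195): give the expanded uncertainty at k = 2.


u_A = s / sqrt(n) = 0.697 / sqrt(12) = 0.20120657
u_B = half_width / sqrt(3) = 0.195 / sqrt(3) = 0.1125833
uc = sqrt(u_A^2 + u_B^2) = sqrt(0.20120657^2 + 0.1125833^2) = 0.23056254
U = k * uc = 2 * 0.23056254
U = 0.4611

0.4611


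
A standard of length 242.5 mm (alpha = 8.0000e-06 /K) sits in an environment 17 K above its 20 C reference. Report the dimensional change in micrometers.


dL = L * alpha * dT
= 242.5 * 8.0000e-06 * 17
= 0.0329800 mm
dL_um = 0.0329800 * 1000 = 32.9800 um

32.9800


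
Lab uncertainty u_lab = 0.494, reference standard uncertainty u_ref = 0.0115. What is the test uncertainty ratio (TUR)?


TUR = u_lab / u_ref
= 0.494 / 0.0115
= 42.9565

42.9565


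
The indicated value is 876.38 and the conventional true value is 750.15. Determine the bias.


Systematic error = measured - true
= 876.38 - 750.15
= 126.2300

126.2300


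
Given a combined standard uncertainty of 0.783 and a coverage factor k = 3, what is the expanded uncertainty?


U = k * uc
U = 3 * 0.783
U = 2.3490

2.3490


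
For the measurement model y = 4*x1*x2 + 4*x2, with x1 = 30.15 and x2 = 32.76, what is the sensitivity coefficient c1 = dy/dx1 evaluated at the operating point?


y = 4*x1*x2 + 4*x2
dy/dx1 = 4*x2
Evaluate at x2 = 32.76: c1 = 4 * 32.76
c1 = 131.0400

131.0400


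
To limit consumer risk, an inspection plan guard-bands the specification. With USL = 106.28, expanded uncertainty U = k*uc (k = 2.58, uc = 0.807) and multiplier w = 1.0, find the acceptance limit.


U = k * uc = 2.58 * 0.807 = 2.08206
guard band g = w * U = 1.0 * 2.08206 = 2.08206
AL = USL - g = 106.28 - 2.08206
AL = 104.1979

104.1979


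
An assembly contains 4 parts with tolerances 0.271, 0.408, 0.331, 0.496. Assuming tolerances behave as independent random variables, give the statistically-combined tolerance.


RSS = sqrt(0.271^2 + 0.408^2 + 0.331^2 + 0.496^2)
= sqrt(0.595482)
= 0.7717

0.7717


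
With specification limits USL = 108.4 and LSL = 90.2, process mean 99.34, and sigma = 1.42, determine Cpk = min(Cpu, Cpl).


Cpu = (USL - mean) / (3*sigma) = (108.4 - 99.34) / (3*1.42) = 2.1268
Cpl = (mean - LSL) / (3*sigma) = (99.34 - 90.2) / (3*1.42) = 2.1455
Cpk = min(Cpu, Cpl) = 2.1268

2.1268


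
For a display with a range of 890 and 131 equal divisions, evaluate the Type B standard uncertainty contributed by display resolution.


resolution = range / divisions
resolution = 890 / 131 = 6.7938931
u_res = resolution / (2*sqrt(3))
u_res = 6.7938931 / 3.4641016
u_res = 1.9612

1.9612


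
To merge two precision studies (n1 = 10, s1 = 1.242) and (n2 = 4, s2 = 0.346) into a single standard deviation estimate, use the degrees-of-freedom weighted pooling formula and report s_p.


s_p = sqrt(((n1-1)*s1^2 + (n2-1)*s2^2) / (n1+n2-2))
numerator = (10-1)*1.242^2 + (4-1)*0.346^2 = 13.883076 + 0.359148 = 14.242224
denominator = 10 + 4 - 2 = 12
s_p^2 = 14.242224 / 12 = 1.186852
s_p = sqrt(1.186852) = 1.0894

1.0894


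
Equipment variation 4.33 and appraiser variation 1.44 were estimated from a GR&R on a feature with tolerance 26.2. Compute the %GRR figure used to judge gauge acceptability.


GRR = sqrt(EV^2 + AV^2) = sqrt(4.33^2 + 1.44^2) = 4.5631678
%GRR = GRR / tol * 100 = 4.5631678 / 26.2 * 100
%GRR = 17.4167

17.4167
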